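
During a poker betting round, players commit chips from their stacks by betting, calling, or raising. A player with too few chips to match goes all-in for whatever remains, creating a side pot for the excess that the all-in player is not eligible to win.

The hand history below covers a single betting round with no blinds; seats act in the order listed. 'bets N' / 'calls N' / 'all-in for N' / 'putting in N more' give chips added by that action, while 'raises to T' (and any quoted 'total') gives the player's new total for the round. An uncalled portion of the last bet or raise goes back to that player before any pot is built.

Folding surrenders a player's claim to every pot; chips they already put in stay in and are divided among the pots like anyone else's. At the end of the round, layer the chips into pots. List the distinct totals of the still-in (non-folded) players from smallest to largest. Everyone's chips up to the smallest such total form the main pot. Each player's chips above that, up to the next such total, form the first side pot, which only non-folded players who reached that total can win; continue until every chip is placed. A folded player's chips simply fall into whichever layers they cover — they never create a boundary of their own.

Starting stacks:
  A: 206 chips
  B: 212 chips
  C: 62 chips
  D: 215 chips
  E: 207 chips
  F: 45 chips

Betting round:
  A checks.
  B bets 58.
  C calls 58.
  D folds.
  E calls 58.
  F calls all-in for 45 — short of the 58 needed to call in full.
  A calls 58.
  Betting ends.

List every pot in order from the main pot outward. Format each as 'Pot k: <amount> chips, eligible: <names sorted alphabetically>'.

Pot 1: 225 chips, eligible: A, B, C, E, F
Pot 2: 52 chips, eligible: A, B, C, E

Derivation:
Contributions: A=58, B=58, C=58, E=58, F=45
Folded: D
Pot levels (distinct totals of non-folded players): 45, 58
Layer 1-45: 45 each from A, B, C, E, F = 45*5 = 225 chips; eligible A, B, C, E, F
Layer 46-58: 13 each from A, B, C, E = 13*4 = 52 chips; eligible A, B, C, E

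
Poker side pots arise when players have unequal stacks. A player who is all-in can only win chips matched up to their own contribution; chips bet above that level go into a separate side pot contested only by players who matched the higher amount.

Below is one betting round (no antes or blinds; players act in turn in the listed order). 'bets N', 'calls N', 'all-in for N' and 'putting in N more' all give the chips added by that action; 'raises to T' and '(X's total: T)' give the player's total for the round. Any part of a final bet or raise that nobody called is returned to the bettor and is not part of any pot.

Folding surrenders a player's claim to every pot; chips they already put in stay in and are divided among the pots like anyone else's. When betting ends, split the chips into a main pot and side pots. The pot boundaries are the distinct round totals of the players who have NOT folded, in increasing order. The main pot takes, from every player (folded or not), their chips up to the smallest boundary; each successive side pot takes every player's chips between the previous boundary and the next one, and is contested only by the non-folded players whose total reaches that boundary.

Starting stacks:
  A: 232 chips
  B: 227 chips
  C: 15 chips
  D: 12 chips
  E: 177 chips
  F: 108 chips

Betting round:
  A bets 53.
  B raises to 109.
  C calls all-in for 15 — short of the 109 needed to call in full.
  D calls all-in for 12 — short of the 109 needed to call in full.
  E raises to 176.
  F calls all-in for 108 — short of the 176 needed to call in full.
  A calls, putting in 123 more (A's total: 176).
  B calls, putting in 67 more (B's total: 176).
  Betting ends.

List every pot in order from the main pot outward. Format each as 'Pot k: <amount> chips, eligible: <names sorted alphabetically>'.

Contributions: A=176, B=176, C=15, D=12, E=176, F=108
Pot levels (distinct totals of non-folded players): 12, 15, 108, 176
Layer 1-12: 12 each from A, B, C, D, E, F = 12*6 = 72 chips; eligible A, B, C, D, E, F
Layer 13-15: 3 each from A, B, C, E, F = 3*5 = 15 chips; eligible A, B, C, E, F
Layer 16-108: 93 each from A, B, E, F = 93*4 = 372 chips; eligible A, B, E, F
Layer 109-176: 68 each from A, B, E = 68*3 = 204 chips; eligible A, B, E

Pot 1: 72 chips, eligible: A, B, C, D, E, F
Pot 2: 15 chips, eligible: A, B, C, E, F
Pot 3: 372 chips, eligible: A, B, E, F
Pot 4: 204 chips, eligible: A, B, E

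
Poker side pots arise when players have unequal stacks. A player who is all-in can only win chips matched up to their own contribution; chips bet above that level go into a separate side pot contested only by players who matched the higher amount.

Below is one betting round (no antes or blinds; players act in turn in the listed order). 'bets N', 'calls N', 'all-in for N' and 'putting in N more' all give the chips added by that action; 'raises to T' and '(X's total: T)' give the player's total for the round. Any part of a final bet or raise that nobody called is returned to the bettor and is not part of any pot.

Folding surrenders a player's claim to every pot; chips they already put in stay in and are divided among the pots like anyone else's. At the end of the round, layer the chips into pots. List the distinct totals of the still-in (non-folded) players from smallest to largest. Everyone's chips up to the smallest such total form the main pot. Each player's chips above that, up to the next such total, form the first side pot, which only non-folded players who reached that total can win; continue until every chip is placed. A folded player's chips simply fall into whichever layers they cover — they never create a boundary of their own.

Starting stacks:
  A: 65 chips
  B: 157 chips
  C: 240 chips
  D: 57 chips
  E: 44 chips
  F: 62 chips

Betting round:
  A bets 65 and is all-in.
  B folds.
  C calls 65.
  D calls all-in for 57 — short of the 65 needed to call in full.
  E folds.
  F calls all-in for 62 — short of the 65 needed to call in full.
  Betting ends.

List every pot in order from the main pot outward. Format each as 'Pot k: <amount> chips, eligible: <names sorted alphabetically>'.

Contributions: A=65, C=65, D=57, F=62
Folded: B, E
Pot levels (distinct totals of non-folded players): 57, 62, 65
Layer 1-57: 57 each from A, C, D, F = 57*4 = 228 chips; eligible A, C, D, F
Layer 58-62: 5 each from A, C, F = 5*3 = 15 chips; eligible A, C, F
Layer 63-65: 3 each from A, C = 3*2 = 6 chips; eligible A, C

Pot 1: 228 chips, eligible: A, C, D, F
Pot 2: 15 chips, eligible: A, C, F
Pot 3: 6 chips, eligible: A, C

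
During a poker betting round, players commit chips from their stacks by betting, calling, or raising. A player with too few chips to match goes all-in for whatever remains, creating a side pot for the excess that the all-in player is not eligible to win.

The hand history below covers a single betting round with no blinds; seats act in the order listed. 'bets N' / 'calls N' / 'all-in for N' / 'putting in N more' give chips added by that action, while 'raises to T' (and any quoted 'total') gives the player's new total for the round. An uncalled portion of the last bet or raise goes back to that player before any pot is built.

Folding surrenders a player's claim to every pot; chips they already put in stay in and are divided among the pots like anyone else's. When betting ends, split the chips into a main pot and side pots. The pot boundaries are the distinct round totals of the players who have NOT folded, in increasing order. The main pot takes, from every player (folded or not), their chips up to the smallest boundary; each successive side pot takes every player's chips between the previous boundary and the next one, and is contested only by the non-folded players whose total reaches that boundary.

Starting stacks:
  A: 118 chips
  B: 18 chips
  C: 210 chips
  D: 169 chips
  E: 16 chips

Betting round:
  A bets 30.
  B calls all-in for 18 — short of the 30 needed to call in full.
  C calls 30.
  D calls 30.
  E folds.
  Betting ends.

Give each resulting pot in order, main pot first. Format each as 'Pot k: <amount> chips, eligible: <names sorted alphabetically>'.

Pot 1: 72 chips, eligible: A, B, C, D
Pot 2: 36 chips, eligible: A, C, D

Derivation:
Contributions: A=30, B=18, C=30, D=30
Folded: E
Pot levels (distinct totals of non-folded players): 18, 30
Layer 1-18: 18 each from A, B, C, D = 18*4 = 72 chips; eligible A, B, C, D
Layer 19-30: 12 each from A, C, D = 12*3 = 36 chips; eligible A, C, D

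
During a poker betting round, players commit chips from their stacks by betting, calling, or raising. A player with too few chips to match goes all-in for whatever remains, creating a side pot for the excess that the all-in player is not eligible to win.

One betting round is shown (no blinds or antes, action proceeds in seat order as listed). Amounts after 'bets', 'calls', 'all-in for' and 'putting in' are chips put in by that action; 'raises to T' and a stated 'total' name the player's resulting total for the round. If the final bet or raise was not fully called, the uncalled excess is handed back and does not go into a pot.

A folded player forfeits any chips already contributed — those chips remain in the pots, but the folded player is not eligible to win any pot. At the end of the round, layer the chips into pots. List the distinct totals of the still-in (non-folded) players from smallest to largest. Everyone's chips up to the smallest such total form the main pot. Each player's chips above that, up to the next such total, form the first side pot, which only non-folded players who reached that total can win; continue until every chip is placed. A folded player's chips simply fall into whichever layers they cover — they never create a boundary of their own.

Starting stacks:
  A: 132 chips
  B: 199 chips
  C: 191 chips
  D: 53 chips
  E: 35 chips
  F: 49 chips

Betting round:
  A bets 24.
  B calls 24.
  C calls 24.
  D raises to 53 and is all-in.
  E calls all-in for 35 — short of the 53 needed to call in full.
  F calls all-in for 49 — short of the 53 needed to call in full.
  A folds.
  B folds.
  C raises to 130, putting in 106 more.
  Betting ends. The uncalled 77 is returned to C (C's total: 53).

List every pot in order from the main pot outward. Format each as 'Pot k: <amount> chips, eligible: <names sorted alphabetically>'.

Contributions (after 77 returned to C): A=24, B=24, C=53, D=53, E=35, F=49
Folded: A, B
Pot levels (distinct totals of non-folded players): 35, 49, 53
Layer 1-35: A 24 + B 24 + C 35 + D 35 + E 35 + F 35 = 188 chips; eligible C, D, E, F
Layer 36-49: 14 each from C, D, F = 14*3 = 42 chips; eligible C, D, F
Layer 50-53: 4 each from C, D = 4*2 = 8 chips; eligible C, D

Pot 1: 188 chips, eligible: C, D, E, F
Pot 2: 42 chips, eligible: C, D, F
Pot 3: 8 chips, eligible: C, D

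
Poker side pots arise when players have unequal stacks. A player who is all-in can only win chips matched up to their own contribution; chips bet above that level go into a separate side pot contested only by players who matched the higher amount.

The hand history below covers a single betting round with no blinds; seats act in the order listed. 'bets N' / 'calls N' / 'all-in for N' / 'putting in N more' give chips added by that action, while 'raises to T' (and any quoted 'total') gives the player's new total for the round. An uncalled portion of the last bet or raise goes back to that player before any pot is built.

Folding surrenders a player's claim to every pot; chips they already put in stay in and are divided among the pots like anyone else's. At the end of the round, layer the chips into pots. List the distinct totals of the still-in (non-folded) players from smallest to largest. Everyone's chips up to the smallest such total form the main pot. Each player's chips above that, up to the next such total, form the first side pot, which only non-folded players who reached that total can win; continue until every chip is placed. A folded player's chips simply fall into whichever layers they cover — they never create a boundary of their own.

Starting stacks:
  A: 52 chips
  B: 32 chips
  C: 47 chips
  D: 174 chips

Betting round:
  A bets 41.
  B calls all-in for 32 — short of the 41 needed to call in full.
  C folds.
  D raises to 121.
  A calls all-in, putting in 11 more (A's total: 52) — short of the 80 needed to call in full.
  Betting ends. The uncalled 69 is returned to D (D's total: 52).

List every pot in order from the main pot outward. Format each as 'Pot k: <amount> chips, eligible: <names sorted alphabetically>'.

Contributions (after 69 returned to D): A=52, B=32, D=52
Folded: C
Pot levels (distinct totals of non-folded players): 32, 52
Layer 1-32: 32 each from A, B, D = 32*3 = 96 chips; eligible A, B, D
Layer 33-52: 20 each from A, D = 20*2 = 40 chips; eligible A, D

Pot 1: 96 chips, eligible: A, B, D
Pot 2: 40 chips, eligible: A, D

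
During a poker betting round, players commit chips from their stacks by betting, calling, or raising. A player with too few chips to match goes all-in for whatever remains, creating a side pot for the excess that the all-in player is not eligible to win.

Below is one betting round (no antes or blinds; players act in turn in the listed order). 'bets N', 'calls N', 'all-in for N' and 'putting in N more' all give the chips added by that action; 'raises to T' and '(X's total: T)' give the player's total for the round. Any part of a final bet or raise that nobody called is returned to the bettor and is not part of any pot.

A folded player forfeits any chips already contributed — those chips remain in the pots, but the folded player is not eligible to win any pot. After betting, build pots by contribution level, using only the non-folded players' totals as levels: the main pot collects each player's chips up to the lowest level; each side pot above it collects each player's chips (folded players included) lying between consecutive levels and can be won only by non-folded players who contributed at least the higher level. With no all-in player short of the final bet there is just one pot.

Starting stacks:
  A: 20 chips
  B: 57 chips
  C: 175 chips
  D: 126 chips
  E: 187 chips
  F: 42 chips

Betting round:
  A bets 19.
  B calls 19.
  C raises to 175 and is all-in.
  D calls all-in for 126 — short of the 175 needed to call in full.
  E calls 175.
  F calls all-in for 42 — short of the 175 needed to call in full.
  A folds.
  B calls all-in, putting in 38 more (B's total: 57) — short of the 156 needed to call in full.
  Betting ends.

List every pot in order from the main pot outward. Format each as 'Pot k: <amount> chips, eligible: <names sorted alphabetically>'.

Contributions: A=19, B=57, C=175, D=126, E=175, F=42
Folded: A
Pot levels (distinct totals of non-folded players): 42, 57, 126, 175
Layer 1-42: A 19 + B 42 + C 42 + D 42 + E 42 + F 42 = 229 chips; eligible B, C, D, E, F
Layer 43-57: 15 each from B, C, D, E = 15*4 = 60 chips; eligible B, C, D, E
Layer 58-126: 69 each from C, D, E = 69*3 = 207 chips; eligible C, D, E
Layer 127-175: 49 each from C, E = 49*2 = 98 chips; eligible C, E

Pot 1: 229 chips, eligible: B, C, D, E, F
Pot 2: 60 chips, eligible: B, C, D, E
Pot 3: 207 chips, eligible: C, D, E
Pot 4: 98 chips, eligible: C, E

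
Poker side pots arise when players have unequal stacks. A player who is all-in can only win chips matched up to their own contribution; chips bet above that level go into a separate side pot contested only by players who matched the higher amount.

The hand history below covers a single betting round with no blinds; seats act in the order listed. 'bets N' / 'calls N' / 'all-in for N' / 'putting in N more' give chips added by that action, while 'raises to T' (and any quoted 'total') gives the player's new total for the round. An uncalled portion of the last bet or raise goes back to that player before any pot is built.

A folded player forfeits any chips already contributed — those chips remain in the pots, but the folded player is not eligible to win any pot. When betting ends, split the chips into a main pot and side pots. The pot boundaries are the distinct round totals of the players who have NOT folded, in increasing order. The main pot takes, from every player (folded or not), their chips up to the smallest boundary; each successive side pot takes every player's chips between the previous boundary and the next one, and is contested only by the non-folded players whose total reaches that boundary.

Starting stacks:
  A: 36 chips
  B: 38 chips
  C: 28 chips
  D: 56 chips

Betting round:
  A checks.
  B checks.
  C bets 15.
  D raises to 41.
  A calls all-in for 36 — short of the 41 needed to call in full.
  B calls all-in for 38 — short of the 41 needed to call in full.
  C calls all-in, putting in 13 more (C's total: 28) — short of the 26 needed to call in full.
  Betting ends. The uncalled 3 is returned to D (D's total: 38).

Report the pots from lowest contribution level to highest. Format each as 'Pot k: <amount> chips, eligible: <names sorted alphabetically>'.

Contributions (after 3 returned to D): A=36, B=38, C=28, D=38
Pot levels (distinct totals of non-folded players): 28, 36, 38
Layer 1-28: 28 each from A, B, C, D = 28*4 = 112 chips; eligible A, B, C, D
Layer 29-36: 8 each from A, B, D = 8*3 = 24 chips; eligible A, B, D
Layer 37-38: 2 each from B, D = 2*2 = 4 chips; eligible B, D

Pot 1: 112 chips, eligible: A, B, C, D
Pot 2: 24 chips, eligible: A, B, D
Pot 3: 4 chips, eligible: B, D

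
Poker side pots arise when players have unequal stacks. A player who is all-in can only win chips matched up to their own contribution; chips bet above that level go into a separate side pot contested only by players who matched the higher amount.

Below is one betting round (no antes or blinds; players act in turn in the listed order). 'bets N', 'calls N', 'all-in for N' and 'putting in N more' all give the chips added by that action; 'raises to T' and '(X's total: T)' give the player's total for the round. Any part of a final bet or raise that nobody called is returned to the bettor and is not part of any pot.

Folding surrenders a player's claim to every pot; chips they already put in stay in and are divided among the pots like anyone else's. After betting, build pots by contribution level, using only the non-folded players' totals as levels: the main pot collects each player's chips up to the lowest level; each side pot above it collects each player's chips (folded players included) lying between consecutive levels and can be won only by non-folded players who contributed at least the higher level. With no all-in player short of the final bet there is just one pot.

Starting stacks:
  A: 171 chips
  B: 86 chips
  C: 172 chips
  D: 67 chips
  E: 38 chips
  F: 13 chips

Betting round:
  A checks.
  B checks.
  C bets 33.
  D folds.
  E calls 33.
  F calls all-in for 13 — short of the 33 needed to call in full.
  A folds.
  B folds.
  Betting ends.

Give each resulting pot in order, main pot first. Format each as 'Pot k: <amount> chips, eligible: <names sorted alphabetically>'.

Pot 1: 39 chips, eligible: C, E, F
Pot 2: 40 chips, eligible: C, E

Derivation:
Contributions: C=33, E=33, F=13
Folded: A, B, D
Pot levels (distinct totals of non-folded players): 13, 33
Layer 1-13: 13 each from C, E, F = 13*3 = 39 chips; eligible C, E, F
Layer 14-33: 20 each from C, E = 20*2 = 40 chips; eligible C, E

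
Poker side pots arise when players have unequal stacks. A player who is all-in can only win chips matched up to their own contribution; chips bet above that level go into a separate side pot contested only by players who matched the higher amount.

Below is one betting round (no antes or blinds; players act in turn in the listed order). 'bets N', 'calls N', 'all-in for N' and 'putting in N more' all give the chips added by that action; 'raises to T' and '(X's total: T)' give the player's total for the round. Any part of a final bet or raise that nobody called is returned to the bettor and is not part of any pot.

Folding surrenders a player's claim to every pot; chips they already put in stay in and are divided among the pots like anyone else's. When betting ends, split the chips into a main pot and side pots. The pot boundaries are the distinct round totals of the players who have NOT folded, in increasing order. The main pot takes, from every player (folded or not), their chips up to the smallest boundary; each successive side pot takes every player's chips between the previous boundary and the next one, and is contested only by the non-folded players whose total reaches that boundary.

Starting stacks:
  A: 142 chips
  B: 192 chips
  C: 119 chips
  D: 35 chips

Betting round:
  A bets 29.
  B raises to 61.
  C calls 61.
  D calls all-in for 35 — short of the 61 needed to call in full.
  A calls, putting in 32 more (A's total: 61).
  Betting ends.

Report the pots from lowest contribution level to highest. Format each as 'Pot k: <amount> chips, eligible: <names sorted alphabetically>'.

Contributions: A=61, B=61, C=61, D=35
Pot levels (distinct totals of non-folded players): 35, 61
Layer 1-35: 35 each from A, B, C, D = 35*4 = 140 chips; eligible A, B, C, D
Layer 36-61: 26 each from A, B, C = 26*3 = 78 chips; eligible A, B, C

Pot 1: 140 chips, eligible: A, B, C, D
Pot 2: 78 chips, eligible: A, B, C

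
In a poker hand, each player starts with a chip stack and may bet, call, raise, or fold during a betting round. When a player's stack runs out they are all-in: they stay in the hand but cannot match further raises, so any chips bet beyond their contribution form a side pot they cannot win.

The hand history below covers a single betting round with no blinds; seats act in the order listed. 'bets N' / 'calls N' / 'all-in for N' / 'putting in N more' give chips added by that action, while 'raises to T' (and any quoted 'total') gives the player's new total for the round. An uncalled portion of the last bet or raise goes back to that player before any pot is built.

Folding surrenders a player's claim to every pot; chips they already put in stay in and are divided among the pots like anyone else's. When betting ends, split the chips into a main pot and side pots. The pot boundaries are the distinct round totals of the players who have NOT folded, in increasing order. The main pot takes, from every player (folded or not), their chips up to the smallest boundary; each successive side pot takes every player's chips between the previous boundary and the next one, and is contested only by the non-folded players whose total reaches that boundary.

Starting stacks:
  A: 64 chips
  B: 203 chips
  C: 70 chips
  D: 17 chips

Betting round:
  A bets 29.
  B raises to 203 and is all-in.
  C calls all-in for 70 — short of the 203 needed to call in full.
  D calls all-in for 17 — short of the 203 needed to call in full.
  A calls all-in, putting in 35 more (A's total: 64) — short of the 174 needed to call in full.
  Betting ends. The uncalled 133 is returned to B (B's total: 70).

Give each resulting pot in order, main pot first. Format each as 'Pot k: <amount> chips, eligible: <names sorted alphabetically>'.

Pot 1: 68 chips, eligible: A, B, C, D
Pot 2: 141 chips, eligible: A, B, C
Pot 3: 12 chips, eligible: B, C

Derivation:
Contributions (after 133 returned to B): A=64, B=70, C=70, D=17
Pot levels (distinct totals of non-folded players): 17, 64, 70
Layer 1-17: 17 each from A, B, C, D = 17*4 = 68 chips; eligible A, B, C, D
Layer 18-64: 47 each from A, B, C = 47*3 = 141 chips; eligible A, B, C
Layer 65-70: 6 each from B, C = 6*2 = 12 chips; eligible B, C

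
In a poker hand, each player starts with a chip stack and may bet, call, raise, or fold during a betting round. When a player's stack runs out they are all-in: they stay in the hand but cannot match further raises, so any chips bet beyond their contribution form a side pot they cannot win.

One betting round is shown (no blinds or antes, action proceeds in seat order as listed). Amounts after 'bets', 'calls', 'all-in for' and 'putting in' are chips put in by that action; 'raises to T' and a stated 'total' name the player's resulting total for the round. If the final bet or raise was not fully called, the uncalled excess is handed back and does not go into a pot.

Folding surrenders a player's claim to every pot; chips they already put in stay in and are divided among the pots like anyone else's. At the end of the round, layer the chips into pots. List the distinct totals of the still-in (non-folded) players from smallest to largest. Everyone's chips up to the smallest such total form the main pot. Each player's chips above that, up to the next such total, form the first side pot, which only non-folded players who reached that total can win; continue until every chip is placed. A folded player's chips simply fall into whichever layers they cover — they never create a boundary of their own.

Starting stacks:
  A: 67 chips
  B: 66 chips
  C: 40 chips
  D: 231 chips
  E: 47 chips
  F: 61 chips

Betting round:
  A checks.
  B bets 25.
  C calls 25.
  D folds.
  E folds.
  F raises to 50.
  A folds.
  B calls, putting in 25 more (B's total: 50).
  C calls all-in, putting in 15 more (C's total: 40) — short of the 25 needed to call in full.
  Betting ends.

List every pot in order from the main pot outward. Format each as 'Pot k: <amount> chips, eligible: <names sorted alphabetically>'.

Contributions: B=50, C=40, F=50
Folded: A, D, E
Pot levels (distinct totals of non-folded players): 40, 50
Layer 1-40: 40 each from B, C, F = 40*3 = 120 chips; eligible B, C, F
Layer 41-50: 10 each from B, F = 10*2 = 20 chips; eligible B, F

Pot 1: 120 chips, eligible: B, C, F
Pot 2: 20 chips, eligible: B, F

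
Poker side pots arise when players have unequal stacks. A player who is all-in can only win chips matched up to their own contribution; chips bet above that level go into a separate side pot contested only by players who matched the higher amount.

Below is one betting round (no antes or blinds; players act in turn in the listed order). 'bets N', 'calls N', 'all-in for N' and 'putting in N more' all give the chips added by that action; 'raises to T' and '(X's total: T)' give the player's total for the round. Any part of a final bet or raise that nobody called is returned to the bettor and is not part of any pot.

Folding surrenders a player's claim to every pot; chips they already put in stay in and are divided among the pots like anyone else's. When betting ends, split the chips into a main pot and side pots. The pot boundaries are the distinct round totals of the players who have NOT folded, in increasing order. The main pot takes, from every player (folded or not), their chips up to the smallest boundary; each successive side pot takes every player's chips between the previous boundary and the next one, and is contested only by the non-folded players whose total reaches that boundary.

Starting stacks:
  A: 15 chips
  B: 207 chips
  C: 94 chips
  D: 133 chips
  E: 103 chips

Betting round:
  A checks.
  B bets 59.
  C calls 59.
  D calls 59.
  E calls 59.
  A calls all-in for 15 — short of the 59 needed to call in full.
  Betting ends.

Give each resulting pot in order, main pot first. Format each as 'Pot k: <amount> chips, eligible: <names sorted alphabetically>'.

Contributions: A=15, B=59, C=59, D=59, E=59
Pot levels (distinct totals of non-folded players): 15, 59
Layer 1-15: 15 each from A, B, C, D, E = 15*5 = 75 chips; eligible A, B, C, D, E
Layer 16-59: 44 each from B, C, D, E = 44*4 = 176 chips; eligible B, C, D, E

Pot 1: 75 chips, eligible: A, B, C, D, E
Pot 2: 176 chips, eligible: B, C, D, E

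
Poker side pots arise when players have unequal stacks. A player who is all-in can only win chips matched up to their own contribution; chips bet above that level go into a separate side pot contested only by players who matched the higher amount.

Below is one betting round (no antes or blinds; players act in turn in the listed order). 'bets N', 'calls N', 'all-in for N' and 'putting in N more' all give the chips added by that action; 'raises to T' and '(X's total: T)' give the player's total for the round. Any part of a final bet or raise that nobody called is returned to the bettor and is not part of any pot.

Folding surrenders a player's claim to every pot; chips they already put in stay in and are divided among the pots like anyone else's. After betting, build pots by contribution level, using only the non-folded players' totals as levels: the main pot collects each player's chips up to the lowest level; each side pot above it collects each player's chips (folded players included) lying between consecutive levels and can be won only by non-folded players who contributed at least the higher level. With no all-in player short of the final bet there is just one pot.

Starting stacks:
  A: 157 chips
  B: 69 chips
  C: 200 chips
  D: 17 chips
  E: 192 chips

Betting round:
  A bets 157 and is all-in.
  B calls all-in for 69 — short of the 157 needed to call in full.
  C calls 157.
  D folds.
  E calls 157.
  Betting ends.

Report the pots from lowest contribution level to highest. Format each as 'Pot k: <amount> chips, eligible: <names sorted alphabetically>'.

Contributions: A=157, B=69, C=157, E=157
Folded: D
Pot levels (distinct totals of non-folded players): 69, 157
Layer 1-69: 69 each from A, B, C, E = 69*4 = 276 chips; eligible A, B, C, E
Layer 70-157: 88 each from A, C, E = 88*3 = 264 chips; eligible A, C, E

Pot 1: 276 chips, eligible: A, B, C, E
Pot 2: 264 chips, eligible: A, C, E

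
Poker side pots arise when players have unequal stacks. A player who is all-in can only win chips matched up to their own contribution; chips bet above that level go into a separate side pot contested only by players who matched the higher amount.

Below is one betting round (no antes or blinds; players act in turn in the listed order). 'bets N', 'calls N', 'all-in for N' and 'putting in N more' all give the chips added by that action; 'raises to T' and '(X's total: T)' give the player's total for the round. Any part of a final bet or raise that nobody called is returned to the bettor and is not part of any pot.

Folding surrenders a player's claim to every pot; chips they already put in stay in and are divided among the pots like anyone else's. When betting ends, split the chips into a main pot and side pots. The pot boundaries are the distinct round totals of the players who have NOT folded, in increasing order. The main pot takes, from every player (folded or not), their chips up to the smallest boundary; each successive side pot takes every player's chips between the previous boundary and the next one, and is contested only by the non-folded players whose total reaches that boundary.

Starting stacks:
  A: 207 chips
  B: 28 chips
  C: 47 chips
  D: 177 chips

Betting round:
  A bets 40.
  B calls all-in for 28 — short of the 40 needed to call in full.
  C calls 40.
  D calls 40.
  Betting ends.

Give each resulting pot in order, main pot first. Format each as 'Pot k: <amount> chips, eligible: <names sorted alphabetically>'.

Pot 1: 112 chips, eligible: A, B, C, D
Pot 2: 36 chips, eligible: A, C, D

Derivation:
Contributions: A=40, B=28, C=40, D=40
Pot levels (distinct totals of non-folded players): 28, 40
Layer 1-28: 28 each from A, B, C, D = 28*4 = 112 chips; eligible A, B, C, D
Layer 29-40: 12 each from A, C, D = 12*3 = 36 chips; eligible A, C, D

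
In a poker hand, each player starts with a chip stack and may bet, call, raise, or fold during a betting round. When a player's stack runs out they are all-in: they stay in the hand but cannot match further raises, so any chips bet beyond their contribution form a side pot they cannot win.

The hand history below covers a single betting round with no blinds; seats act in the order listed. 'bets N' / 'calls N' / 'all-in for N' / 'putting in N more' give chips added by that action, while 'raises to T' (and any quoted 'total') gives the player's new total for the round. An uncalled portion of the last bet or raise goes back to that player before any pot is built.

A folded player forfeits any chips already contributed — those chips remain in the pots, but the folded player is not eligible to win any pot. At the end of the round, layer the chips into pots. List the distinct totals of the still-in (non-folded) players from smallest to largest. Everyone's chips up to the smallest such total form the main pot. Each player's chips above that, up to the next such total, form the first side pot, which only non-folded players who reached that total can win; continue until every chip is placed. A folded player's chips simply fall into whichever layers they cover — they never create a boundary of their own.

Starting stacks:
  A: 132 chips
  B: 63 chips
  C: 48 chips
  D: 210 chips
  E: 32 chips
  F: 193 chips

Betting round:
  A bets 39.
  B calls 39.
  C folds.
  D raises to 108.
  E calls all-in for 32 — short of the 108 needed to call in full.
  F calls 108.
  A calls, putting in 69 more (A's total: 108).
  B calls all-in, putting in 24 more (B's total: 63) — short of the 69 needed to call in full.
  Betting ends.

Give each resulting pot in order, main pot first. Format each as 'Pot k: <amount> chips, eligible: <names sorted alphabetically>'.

Contributions: A=108, B=63, D=108, E=32, F=108
Folded: C
Pot levels (distinct totals of non-folded players): 32, 63, 108
Layer 1-32: 32 each from A, B, D, E, F = 32*5 = 160 chips; eligible A, B, D, E, F
Layer 33-63: 31 each from A, B, D, F = 31*4 = 124 chips; eligible A, B, D, F
Layer 64-108: 45 each from A, D, F = 45*3 = 135 chips; eligible A, D, F

Pot 1: 160 chips, eligible: A, B, D, E, F
Pot 2: 124 chips, eligible: A, B, D, F
Pot 3: 135 chips, eligible: A, D, F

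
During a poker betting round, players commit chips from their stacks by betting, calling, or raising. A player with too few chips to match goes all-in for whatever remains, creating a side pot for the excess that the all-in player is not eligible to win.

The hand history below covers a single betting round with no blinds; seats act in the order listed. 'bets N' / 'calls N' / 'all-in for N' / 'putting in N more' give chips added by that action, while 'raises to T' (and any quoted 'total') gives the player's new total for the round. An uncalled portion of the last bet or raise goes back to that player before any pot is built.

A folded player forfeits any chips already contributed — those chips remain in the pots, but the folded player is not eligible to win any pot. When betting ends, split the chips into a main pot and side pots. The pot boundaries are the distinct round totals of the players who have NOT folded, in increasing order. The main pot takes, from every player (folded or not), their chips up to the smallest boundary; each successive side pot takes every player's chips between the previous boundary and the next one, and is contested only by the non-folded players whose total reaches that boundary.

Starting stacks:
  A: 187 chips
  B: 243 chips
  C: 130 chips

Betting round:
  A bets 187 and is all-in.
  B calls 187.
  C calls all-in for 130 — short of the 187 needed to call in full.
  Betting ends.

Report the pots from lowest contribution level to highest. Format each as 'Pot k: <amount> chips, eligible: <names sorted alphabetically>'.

Contributions: A=187, B=187, C=130
Pot levels (distinct totals of non-folded players): 130, 187
Layer 1-130: 130 each from A, B, C = 130*3 = 390 chips; eligible A, B, C
Layer 131-187: 57 each from A, B = 57*2 = 114 chips; eligible A, B

Pot 1: 390 chips, eligible: A, B, C
Pot 2: 114 chips, eligible: A, B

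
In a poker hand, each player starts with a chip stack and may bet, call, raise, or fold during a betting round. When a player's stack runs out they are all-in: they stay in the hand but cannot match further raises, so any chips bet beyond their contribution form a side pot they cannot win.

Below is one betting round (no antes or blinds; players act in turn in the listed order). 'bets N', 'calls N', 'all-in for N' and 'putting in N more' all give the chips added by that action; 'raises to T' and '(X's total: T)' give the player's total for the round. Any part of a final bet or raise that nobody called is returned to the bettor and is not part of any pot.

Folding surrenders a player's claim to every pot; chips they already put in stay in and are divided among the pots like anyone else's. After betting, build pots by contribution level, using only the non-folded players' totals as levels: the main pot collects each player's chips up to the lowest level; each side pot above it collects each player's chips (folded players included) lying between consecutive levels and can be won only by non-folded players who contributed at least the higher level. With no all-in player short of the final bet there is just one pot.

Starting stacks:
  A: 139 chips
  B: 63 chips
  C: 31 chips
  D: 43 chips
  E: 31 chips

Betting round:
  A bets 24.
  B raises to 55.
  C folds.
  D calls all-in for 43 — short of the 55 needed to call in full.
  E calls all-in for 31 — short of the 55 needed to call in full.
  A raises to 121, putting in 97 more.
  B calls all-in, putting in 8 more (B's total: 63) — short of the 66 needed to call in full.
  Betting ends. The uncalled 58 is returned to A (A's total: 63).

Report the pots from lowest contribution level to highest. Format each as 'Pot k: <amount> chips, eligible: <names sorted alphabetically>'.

Pot 1: 124 chips, eligible: A, B, D, E
Pot 2: 36 chips, eligible: A, B, D
Pot 3: 40 chips, eligible: A, B

Derivation:
Contributions (after 58 returned to A): A=63, B=63, D=43, E=31
Folded: C
Pot levels (distinct totals of non-folded players): 31, 43, 63
Layer 1-31: 31 each from A, B, D, E = 31*4 = 124 chips; eligible A, B, D, E
Layer 32-43: 12 each from A, B, D = 12*3 = 36 chips; eligible A, B, D
Layer 44-63: 20 each from A, B = 20*2 = 40 chips; eligible A, B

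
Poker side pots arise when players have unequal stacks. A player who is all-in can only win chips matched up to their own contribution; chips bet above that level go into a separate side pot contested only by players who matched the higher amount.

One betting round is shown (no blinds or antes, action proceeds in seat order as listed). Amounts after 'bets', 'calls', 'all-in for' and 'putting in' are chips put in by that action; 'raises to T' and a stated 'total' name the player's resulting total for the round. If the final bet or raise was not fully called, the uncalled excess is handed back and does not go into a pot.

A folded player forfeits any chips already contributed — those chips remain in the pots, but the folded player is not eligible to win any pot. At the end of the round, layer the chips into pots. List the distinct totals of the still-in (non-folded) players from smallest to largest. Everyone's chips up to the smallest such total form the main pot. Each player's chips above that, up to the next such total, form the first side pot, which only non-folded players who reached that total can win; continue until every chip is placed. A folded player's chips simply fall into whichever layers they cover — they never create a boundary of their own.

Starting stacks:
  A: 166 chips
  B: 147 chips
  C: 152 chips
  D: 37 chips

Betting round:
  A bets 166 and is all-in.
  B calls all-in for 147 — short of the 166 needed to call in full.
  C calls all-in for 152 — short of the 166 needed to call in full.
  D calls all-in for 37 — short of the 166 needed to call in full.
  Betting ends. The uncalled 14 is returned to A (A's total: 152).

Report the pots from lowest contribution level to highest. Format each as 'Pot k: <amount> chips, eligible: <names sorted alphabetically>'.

Contributions (after 14 returned to A): A=152, B=147, C=152, D=37
Pot levels (distinct totals of non-folded players): 37, 147, 152
Layer 1-37: 37 each from A, B, C, D = 37*4 = 148 chips; eligible A, B, C, D
Layer 38-147: 110 each from A, B, C = 110*3 = 330 chips; eligible A, B, C
Layer 148-152: 5 each from A, C = 5*2 = 10 chips; eligible A, C

Pot 1: 148 chips, eligible: A, B, C, D
Pot 2: 330 chips, eligible: A, B, C
Pot 3: 10 chips, eligible: A, C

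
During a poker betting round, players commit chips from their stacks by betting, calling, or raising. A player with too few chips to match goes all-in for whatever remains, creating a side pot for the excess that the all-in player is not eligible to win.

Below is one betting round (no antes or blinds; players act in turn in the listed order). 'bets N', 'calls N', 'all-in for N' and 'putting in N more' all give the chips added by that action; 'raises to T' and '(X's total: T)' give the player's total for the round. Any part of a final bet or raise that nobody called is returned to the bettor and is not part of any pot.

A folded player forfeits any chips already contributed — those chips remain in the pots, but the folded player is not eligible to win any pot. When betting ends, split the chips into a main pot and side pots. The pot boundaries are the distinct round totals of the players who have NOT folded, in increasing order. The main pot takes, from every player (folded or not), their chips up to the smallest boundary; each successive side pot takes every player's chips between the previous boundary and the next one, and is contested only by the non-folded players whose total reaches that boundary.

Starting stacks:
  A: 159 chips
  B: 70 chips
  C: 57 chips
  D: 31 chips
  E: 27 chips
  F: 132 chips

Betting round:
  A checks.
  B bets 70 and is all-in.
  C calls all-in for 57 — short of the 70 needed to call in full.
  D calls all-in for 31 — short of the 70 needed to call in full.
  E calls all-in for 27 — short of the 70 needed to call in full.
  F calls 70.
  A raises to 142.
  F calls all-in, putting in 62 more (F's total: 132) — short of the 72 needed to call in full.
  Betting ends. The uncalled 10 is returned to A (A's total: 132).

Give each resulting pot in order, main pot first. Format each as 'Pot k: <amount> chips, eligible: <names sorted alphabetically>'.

Pot 1: 162 chips, eligible: A, B, C, D, E, F
Pot 2: 20 chips, eligible: A, B, C, D, F
Pot 3: 104 chips, eligible: A, B, C, F
Pot 4: 39 chips, eligible: A, B, F
Pot 5: 124 chips, eligible: A, F

Derivation:
Contributions (after 10 returned to A): A=132, B=70, C=57, D=31, E=27, F=132
Pot levels (distinct totals of non-folded players): 27, 31, 57, 70, 132
Layer 1-27: 27 each from A, B, C, D, E, F = 27*6 = 162 chips; eligible A, B, C, D, E, F
Layer 28-31: 4 each from A, B, C, D, F = 4*5 = 20 chips; eligible A, B, C, D, F
Layer 32-57: 26 each from A, B, C, F = 26*4 = 104 chips; eligible A, B, C, F
Layer 58-70: 13 each from A, B, F = 13*3 = 39 chips; eligible A, B, F
Layer 71-132: 62 each from A, F = 62*2 = 124 chips; eligible A, F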